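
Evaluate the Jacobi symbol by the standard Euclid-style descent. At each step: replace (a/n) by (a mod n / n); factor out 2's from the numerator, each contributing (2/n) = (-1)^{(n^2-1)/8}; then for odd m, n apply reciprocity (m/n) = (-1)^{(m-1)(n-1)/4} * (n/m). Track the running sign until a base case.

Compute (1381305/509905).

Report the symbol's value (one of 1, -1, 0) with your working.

0

(1381305/509905) = (361495/509905)   [reduce mod 509905]
reciprocity: (361495/509905) = +1·(509905/361495) since 361495 mod 4 = 3, 509905 mod 4 = 1; sign now +1
(509905/361495) = (148410/361495)   [reduce mod 361495]
148410 = 2^1·74205; (2/361495) = +1 since 361495 mod 8 = 7, so (148410/361495) = (+1)^1·(74205/361495); sign now +1
reciprocity: (74205/361495) = +1·(361495/74205) since 74205 mod 4 = 1, 361495 mod 4 = 3; sign now +1
(361495/74205) = (64675/74205)   [reduce mod 74205]
reciprocity: (64675/74205) = +1·(74205/64675) since 64675 mod 4 = 3, 74205 mod 4 = 1; sign now +1
(74205/64675) = (9530/64675)   [reduce mod 64675]
9530 = 2^1·4765; (2/64675) = -1 since 64675 mod 8 = 3, so (9530/64675) = (-1)^1·(4765/64675); sign now -1
reciprocity: (4765/64675) = +1·(64675/4765) since 4765 mod 4 = 1, 64675 mod 4 = 3; sign now -1
(64675/4765) = (2730/4765)   [reduce mod 4765]
2730 = 2^1·1365; (2/4765) = -1 since 4765 mod 8 = 5, so (2730/4765) = (-1)^1·(1365/4765); sign now +1
reciprocity: (1365/4765) = +1·(4765/1365) since 1365 mod 4 = 1, 4765 mod 4 = 1; sign now +1
(4765/1365) = (670/1365)   [reduce mod 1365]
670 = 2^1·335; (2/1365) = -1 since 1365 mod 8 = 5, so (670/1365) = (-1)^1·(335/1365); sign now -1
reciprocity: (335/1365) = +1·(1365/335) since 335 mod 4 = 3, 1365 mod 4 = 1; sign now -1
(1365/335) = (25/335)   [reduce mod 335]
reciprocity: (25/335) = +1·(335/25) since 25 mod 4 = 1, 335 mod 4 = 3; sign now -1
(335/25) = (10/25)   [reduce mod 25]
10 = 2^1·5; (2/25) = +1 since 25 mod 8 = 1, so (10/25) = (+1)^1·(5/25); sign now -1
reciprocity: (5/25) = +1·(25/5) since 5 mod 4 = 1, 25 mod 4 = 1; sign now -1
(25/5) = (0/5)   [reduce mod 5]
(0/5) = 0   [gcd(a, n) > 1]; final value = 0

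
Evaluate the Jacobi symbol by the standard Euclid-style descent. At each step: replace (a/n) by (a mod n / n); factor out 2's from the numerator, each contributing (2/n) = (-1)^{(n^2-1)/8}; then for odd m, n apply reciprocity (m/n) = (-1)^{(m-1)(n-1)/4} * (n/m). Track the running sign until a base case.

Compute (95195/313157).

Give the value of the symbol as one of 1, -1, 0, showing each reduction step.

-1

flip (95195/313157) -> (313157/95195): both odd, 95195 mod 4 = 3, 313157 mod 4 = 1, so the flip contributes +1; sign now +1
(313157/95195): 313157 mod 95195 = 27572, so (313157/95195) = (27572/95195)
factor out 2^2: 27572 = 2^2·6893; with 95195 mod 8 = 3, (2/95195) = -1; sign now +1; continue with (6893/95195)
flip (6893/95195) -> (95195/6893): both odd, 6893 mod 4 = 1, 95195 mod 4 = 3, so the flip contributes +1; sign now +1
(95195/6893): 95195 mod 6893 = 5586, so (95195/6893) = (5586/6893)
factor out 2^1: 5586 = 2^1·2793; with 6893 mod 8 = 5, (2/6893) = -1; sign now -1; continue with (2793/6893)
flip (2793/6893) -> (6893/2793): both odd, 2793 mod 4 = 1, 6893 mod 4 = 1, so the flip contributes +1; sign now -1
(6893/2793): 6893 mod 2793 = 1307, so (6893/2793) = (1307/2793)
flip (1307/2793) -> (2793/1307): both odd, 1307 mod 4 = 3, 2793 mod 4 = 1, so the flip contributes +1; sign now -1
(2793/1307): 2793 mod 1307 = 179, so (2793/1307) = (179/1307)
flip (179/1307) -> (1307/179): both odd, 179 mod 4 = 3, 1307 mod 4 = 3, so the flip contributes -1; sign now +1
(1307/179): 1307 mod 179 = 54, so (1307/179) = (54/179)
factor out 2^1: 54 = 2^1·27; with 179 mod 8 = 3, (2/179) = -1; sign now -1; continue with (27/179)
flip (27/179) -> (179/27): both odd, 27 mod 4 = 3, 179 mod 4 = 3, so the flip contributes -1; sign now +1
(179/27): 179 mod 27 = 17, so (179/27) = (17/27)
flip (17/27) -> (27/17): both odd, 17 mod 4 = 1, 27 mod 4 = 3, so the flip contributes +1; sign now +1
(27/17): 27 mod 17 = 10, so (27/17) = (10/17)
factor out 2^1: 10 = 2^1·5; with 17 mod 8 = 1, (2/17) = +1; sign now +1; continue with (5/17)
flip (5/17) -> (17/5): both odd, 5 mod 4 = 1, 17 mod 4 = 1, so the flip contributes +1; sign now +1
(17/5): 17 mod 5 = 2, so (17/5) = (2/5)
factor out 2^1: 2 = 2^1·1; with 5 mod 8 = 5, (2/5) = -1; sign now -1; continue with (1/5)
reached (1/5) = 1, so the symbol is -1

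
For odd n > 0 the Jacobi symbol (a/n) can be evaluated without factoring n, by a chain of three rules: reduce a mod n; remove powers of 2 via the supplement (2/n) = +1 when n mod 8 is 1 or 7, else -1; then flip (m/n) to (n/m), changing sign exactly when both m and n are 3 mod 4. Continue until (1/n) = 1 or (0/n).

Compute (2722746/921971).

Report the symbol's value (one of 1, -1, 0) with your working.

1

(2722746/921971): 2722746 mod 921971 = 878804, so (2722746/921971) = (878804/921971)
factor out 2^2: 878804 = 2^2·219701; with 921971 mod 8 = 3, (2/921971) = -1; sign now +1; continue with (219701/921971)
flip (219701/921971) -> (921971/219701): both odd, 219701 mod 4 = 1, 921971 mod 4 = 3, so the flip contributes +1; sign now +1
(921971/219701): 921971 mod 219701 = 43167, so (921971/219701) = (43167/219701)
flip (43167/219701) -> (219701/43167): both odd, 43167 mod 4 = 3, 219701 mod 4 = 1, so the flip contributes +1; sign now +1
(219701/43167): 219701 mod 43167 = 3866, so (219701/43167) = (3866/43167)
factor out 2^1: 3866 = 2^1·1933; with 43167 mod 8 = 7, (2/43167) = +1; sign now +1; continue with (1933/43167)
flip (1933/43167) -> (43167/1933): both odd, 1933 mod 4 = 1, 43167 mod 4 = 3, so the flip contributes +1; sign now +1
(43167/1933): 43167 mod 1933 = 641, so (43167/1933) = (641/1933)
flip (641/1933) -> (1933/641): both odd, 641 mod 4 = 1, 1933 mod 4 = 1, so the flip contributes +1; sign now +1
(1933/641): 1933 mod 641 = 10, so (1933/641) = (10/641)
factor out 2^1: 10 = 2^1·5; with 641 mod 8 = 1, (2/641) = +1; sign now +1; continue with (5/641)
flip (5/641) -> (641/5): both odd, 5 mod 4 = 1, 641 mod 4 = 1, so the flip contributes +1; sign now +1
(641/5): 641 mod 5 = 1, so (641/5) = (1/5)
reached (1/5) = 1, so the symbol is +1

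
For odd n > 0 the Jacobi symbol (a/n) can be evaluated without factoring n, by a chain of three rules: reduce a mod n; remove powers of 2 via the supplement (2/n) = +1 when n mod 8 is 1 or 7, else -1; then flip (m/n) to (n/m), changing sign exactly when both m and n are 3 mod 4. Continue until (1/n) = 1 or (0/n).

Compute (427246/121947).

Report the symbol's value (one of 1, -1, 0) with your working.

-1

(427246/121947) = (61405/121947)   [reduce mod 121947]
reciprocity: (61405/121947) = +1·(121947/61405) since 61405 mod 4 = 1, 121947 mod 4 = 3; sign now +1
(121947/61405) = (60542/61405)   [reduce mod 61405]
60542 = 2^1·30271; (2/61405) = -1 since 61405 mod 8 = 5, so (60542/61405) = (-1)^1·(30271/61405); sign now -1
reciprocity: (30271/61405) = +1·(61405/30271) since 30271 mod 4 = 3, 61405 mod 4 = 1; sign now -1
(61405/30271) = (863/30271)   [reduce mod 30271]
reciprocity: (863/30271) = -1·(30271/863) since 863 mod 4 = 3, 30271 mod 4 = 3; sign now +1
(30271/863) = (66/863)   [reduce mod 863]
66 = 2^1·33; (2/863) = +1 since 863 mod 8 = 7, so (66/863) = (+1)^1·(33/863); sign now +1
reciprocity: (33/863) = +1·(863/33) since 33 mod 4 = 1, 863 mod 4 = 3; sign now +1
(863/33) = (5/33)   [reduce mod 33]
reciprocity: (5/33) = +1·(33/5) since 5 mod 4 = 1, 33 mod 4 = 1; sign now +1
(33/5) = (3/5)   [reduce mod 5]
reciprocity: (3/5) = +1·(5/3) since 3 mod 4 = 3, 5 mod 4 = 1; sign now +1
(5/3) = (2/3)   [reduce mod 3]
2 = 2^1·1; (2/3) = -1 since 3 mod 8 = 3, so (2/3) = (-1)^1·(1/3); sign now -1
(1/3) = 1; final value = sign = -1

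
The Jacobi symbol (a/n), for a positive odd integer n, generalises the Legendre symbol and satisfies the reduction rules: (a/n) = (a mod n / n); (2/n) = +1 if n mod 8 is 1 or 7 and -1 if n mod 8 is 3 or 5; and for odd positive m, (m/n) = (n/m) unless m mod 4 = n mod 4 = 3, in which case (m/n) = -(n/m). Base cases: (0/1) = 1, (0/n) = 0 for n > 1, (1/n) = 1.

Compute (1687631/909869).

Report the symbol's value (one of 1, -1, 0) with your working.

1

(1687631/909869) = (777762/909869)   [reduce mod 909869]
777762 = 2^1·388881; (2/909869) = -1 since 909869 mod 8 = 5, so (777762/909869) = (-1)^1·(388881/909869); sign now -1
reciprocity: (388881/909869) = +1·(909869/388881) since 388881 mod 4 = 1, 909869 mod 4 = 1; sign now -1
(909869/388881) = (132107/388881)   [reduce mod 388881]
reciprocity: (132107/388881) = +1·(388881/132107) since 132107 mod 4 = 3, 388881 mod 4 = 1; sign now -1
(388881/132107) = (124667/132107)   [reduce mod 132107]
reciprocity: (124667/132107) = -1·(132107/124667) since 124667 mod 4 = 3, 132107 mod 4 = 3; sign now +1
(132107/124667) = (7440/124667)   [reduce mod 124667]
7440 = 2^4·465; (2/124667) = -1 since 124667 mod 8 = 3, so (7440/124667) = (-1)^4·(465/124667); sign now +1
reciprocity: (465/124667) = +1·(124667/465) since 465 mod 4 = 1, 124667 mod 4 = 3; sign now +1
(124667/465) = (47/465)   [reduce mod 465]
reciprocity: (47/465) = +1·(465/47) since 47 mod 4 = 3, 465 mod 4 = 1; sign now +1
(465/47) = (42/47)   [reduce mod 47]
42 = 2^1·21; (2/47) = +1 since 47 mod 8 = 7, so (42/47) = (+1)^1·(21/47); sign now +1
reciprocity: (21/47) = +1·(47/21) since 21 mod 4 = 1, 47 mod 4 = 3; sign now +1
(47/21) = (5/21)   [reduce mod 21]
reciprocity: (5/21) = +1·(21/5) since 5 mod 4 = 1, 21 mod 4 = 1; sign now +1
(21/5) = (1/5)   [reduce mod 5]
(1/5) = 1; final value = sign = +1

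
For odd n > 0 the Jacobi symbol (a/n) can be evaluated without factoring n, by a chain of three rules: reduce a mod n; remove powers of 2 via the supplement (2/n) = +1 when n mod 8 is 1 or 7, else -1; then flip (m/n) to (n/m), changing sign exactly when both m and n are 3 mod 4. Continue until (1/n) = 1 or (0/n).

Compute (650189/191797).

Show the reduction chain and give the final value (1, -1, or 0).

(650189/191797): 650189 mod 191797 = 74798, so (650189/191797) = (74798/191797)
factor out 2^1: 74798 = 2^1·37399; with 191797 mod 8 = 5, (2/191797) = -1; sign now -1; continue with (37399/191797)
flip (37399/191797) -> (191797/37399): both odd, 37399 mod 4 = 3, 191797 mod 4 = 1, so the flip contributes +1; sign now -1
(191797/37399): 191797 mod 37399 = 4802, so (191797/37399) = (4802/37399)
factor out 2^1: 4802 = 2^1·2401; with 37399 mod 8 = 7, (2/37399) = +1; sign now -1; continue with (2401/37399)
flip (2401/37399) -> (37399/2401): both odd, 2401 mod 4 = 1, 37399 mod 4 = 3, so the flip contributes +1; sign now -1
(37399/2401): 37399 mod 2401 = 1384, so (37399/2401) = (1384/2401)
factor out 2^3: 1384 = 2^3·173; with 2401 mod 8 = 1, (2/2401) = +1; sign now -1; continue with (173/2401)
flip (173/2401) -> (2401/173): both odd, 173 mod 4 = 1, 2401 mod 4 = 1, so the flip contributes +1; sign now -1
(2401/173): 2401 mod 173 = 152, so (2401/173) = (152/173)
factor out 2^3: 152 = 2^3·19; with 173 mod 8 = 5, (2/173) = -1; sign now +1; continue with (19/173)
flip (19/173) -> (173/19): both odd, 19 mod 4 = 3, 173 mod 4 = 1, so the flip contributes +1; sign now +1
(173/19): 173 mod 19 = 2, so (173/19) = (2/19)
factor out 2^1: 2 = 2^1·1; with 19 mod 8 = 3, (2/19) = -1; sign now -1; continue with (1/19)
reached (1/19) = 1, so the symbol is -1

-1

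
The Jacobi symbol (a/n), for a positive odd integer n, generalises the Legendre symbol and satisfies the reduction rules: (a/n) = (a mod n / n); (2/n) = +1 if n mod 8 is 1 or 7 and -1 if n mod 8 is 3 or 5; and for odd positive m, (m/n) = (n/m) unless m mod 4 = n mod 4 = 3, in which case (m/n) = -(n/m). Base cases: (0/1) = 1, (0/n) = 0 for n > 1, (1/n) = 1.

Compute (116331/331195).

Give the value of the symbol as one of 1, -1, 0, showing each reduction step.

flip (116331/331195) -> (331195/116331): both odd, 116331 mod 4 = 3, 331195 mod 4 = 3, so the flip contributes -1; sign now -1
(331195/116331): 331195 mod 116331 = 98533, so (331195/116331) = (98533/116331)
flip (98533/116331) -> (116331/98533): both odd, 98533 mod 4 = 1, 116331 mod 4 = 3, so the flip contributes +1; sign now -1
(116331/98533): 116331 mod 98533 = 17798, so (116331/98533) = (17798/98533)
factor out 2^1: 17798 = 2^1·8899; with 98533 mod 8 = 5, (2/98533) = -1; sign now +1; continue with (8899/98533)
flip (8899/98533) -> (98533/8899): both odd, 8899 mod 4 = 3, 98533 mod 4 = 1, so the flip contributes +1; sign now +1
(98533/8899): 98533 mod 8899 = 644, so (98533/8899) = (644/8899)
factor out 2^2: 644 = 2^2·161; with 8899 mod 8 = 3, (2/8899) = -1; sign now +1; continue with (161/8899)
flip (161/8899) -> (8899/161): both odd, 161 mod 4 = 1, 8899 mod 4 = 3, so the flip contributes +1; sign now +1
(8899/161): 8899 mod 161 = 44, so (8899/161) = (44/161)
factor out 2^2: 44 = 2^2·11; with 161 mod 8 = 1, (2/161) = +1; sign now +1; continue with (11/161)
flip (11/161) -> (161/11): both odd, 11 mod 4 = 3, 161 mod 4 = 1, so the flip contributes +1; sign now +1
(161/11): 161 mod 11 = 7, so (161/11) = (7/11)
flip (7/11) -> (11/7): both odd, 7 mod 4 = 3, 11 mod 4 = 3, so the flip contributes -1; sign now -1
(11/7): 11 mod 7 = 4, so (11/7) = (4/7)
factor out 2^2: 4 = 2^2·1; with 7 mod 8 = 7, (2/7) = +1; sign now -1; continue with (1/7)
reached (1/7) = 1, so the symbol is -1

-1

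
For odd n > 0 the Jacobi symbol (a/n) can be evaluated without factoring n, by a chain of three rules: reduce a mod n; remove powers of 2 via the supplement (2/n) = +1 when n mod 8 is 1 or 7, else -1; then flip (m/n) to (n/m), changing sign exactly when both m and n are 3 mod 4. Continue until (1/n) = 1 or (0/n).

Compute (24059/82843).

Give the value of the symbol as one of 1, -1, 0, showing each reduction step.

reciprocity: (24059/82843) = -1·(82843/24059) since 24059 mod 4 = 3, 82843 mod 4 = 3; sign now -1
(82843/24059) = (10666/24059)   [reduce mod 24059]
10666 = 2^1·5333; (2/24059) = -1 since 24059 mod 8 = 3, so (10666/24059) = (-1)^1·(5333/24059); sign now +1
reciprocity: (5333/24059) = +1·(24059/5333) since 5333 mod 4 = 1, 24059 mod 4 = 3; sign now +1
(24059/5333) = (2727/5333)   [reduce mod 5333]
reciprocity: (2727/5333) = +1·(5333/2727) since 2727 mod 4 = 3, 5333 mod 4 = 1; sign now +1
(5333/2727) = (2606/2727)   [reduce mod 2727]
2606 = 2^1·1303; (2/2727) = +1 since 2727 mod 8 = 7, so (2606/2727) = (+1)^1·(1303/2727); sign now +1
reciprocity: (1303/2727) = -1·(2727/1303) since 1303 mod 4 = 3, 2727 mod 4 = 3; sign now -1
(2727/1303) = (121/1303)   [reduce mod 1303]
reciprocity: (121/1303) = +1·(1303/121) since 121 mod 4 = 1, 1303 mod 4 = 3; sign now -1
(1303/121) = (93/121)   [reduce mod 121]
reciprocity: (93/121) = +1·(121/93) since 93 mod 4 = 1, 121 mod 4 = 1; sign now -1
(121/93) = (28/93)   [reduce mod 93]
28 = 2^2·7; (2/93) = -1 since 93 mod 8 = 5, so (28/93) = (-1)^2·(7/93); sign now -1
reciprocity: (7/93) = +1·(93/7) since 7 mod 4 = 3, 93 mod 4 = 1; sign now -1
(93/7) = (2/7)   [reduce mod 7]
2 = 2^1·1; (2/7) = +1 since 7 mod 8 = 7, so (2/7) = (+1)^1·(1/7); sign now -1
(1/7) = 1; final value = sign = -1

-1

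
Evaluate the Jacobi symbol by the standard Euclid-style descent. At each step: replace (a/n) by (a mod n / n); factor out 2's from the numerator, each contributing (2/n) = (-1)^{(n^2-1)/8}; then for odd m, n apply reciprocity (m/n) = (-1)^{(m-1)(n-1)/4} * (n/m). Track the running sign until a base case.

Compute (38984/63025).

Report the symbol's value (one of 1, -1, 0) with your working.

1

38984 = 2^3·4873; (2/63025) = +1 since 63025 mod 8 = 1, so (38984/63025) = (+1)^3·(4873/63025); sign now +1
reciprocity: (4873/63025) = +1·(63025/4873) since 4873 mod 4 = 1, 63025 mod 4 = 1; sign now +1
(63025/4873) = (4549/4873)   [reduce mod 4873]
reciprocity: (4549/4873) = +1·(4873/4549) since 4549 mod 4 = 1, 4873 mod 4 = 1; sign now +1
(4873/4549) = (324/4549)   [reduce mod 4549]
324 = 2^2·81; (2/4549) = -1 since 4549 mod 8 = 5, so (324/4549) = (-1)^2·(81/4549); sign now +1
reciprocity: (81/4549) = +1·(4549/81) since 81 mod 4 = 1, 4549 mod 4 = 1; sign now +1
(4549/81) = (13/81)   [reduce mod 81]
reciprocity: (13/81) = +1·(81/13) since 13 mod 4 = 1, 81 mod 4 = 1; sign now +1
(81/13) = (3/13)   [reduce mod 13]
reciprocity: (3/13) = +1·(13/3) since 3 mod 4 = 3, 13 mod 4 = 1; sign now +1
(13/3) = (1/3)   [reduce mod 3]
(1/3) = 1; final value = sign = +1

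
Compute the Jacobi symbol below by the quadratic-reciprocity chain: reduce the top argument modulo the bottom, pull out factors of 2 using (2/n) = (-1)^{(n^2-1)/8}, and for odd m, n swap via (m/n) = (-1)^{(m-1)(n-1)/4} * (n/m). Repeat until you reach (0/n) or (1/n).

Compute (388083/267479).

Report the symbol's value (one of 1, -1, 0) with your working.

(388083/267479) = (120604/267479)   [reduce mod 267479]
120604 = 2^2·30151; (2/267479) = +1 since 267479 mod 8 = 7, so (120604/267479) = (+1)^2·(30151/267479); sign now +1
reciprocity: (30151/267479) = -1·(267479/30151) since 30151 mod 4 = 3, 267479 mod 4 = 3; sign now -1
(267479/30151) = (26271/30151)   [reduce mod 30151]
reciprocity: (26271/30151) = -1·(30151/26271) since 26271 mod 4 = 3, 30151 mod 4 = 3; sign now +1
(30151/26271) = (3880/26271)   [reduce mod 26271]
3880 = 2^3·485; (2/26271) = +1 since 26271 mod 8 = 7, so (3880/26271) = (+1)^3·(485/26271); sign now +1
reciprocity: (485/26271) = +1·(26271/485) since 485 mod 4 = 1, 26271 mod 4 = 3; sign now +1
(26271/485) = (81/485)   [reduce mod 485]
reciprocity: (81/485) = +1·(485/81) since 81 mod 4 = 1, 485 mod 4 = 1; sign now +1
(485/81) = (80/81)   [reduce mod 81]
80 = 2^4·5; (2/81) = +1 since 81 mod 8 = 1, so (80/81) = (+1)^4·(5/81); sign now +1
reciprocity: (5/81) = +1·(81/5) since 5 mod 4 = 1, 81 mod 4 = 1; sign now +1
(81/5) = (1/5)   [reduce mod 5]
(1/5) = 1; final value = sign = +1

1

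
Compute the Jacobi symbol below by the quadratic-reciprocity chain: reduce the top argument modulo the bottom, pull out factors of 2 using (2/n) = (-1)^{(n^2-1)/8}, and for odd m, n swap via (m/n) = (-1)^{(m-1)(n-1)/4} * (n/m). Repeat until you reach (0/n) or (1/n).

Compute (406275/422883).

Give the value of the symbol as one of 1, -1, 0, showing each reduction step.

reciprocity: (406275/422883) = -1·(422883/406275) since 406275 mod 4 = 3, 422883 mod 4 = 3; sign now -1
(422883/406275) = (16608/406275)   [reduce mod 406275]
16608 = 2^5·519; (2/406275) = -1 since 406275 mod 8 = 3, so (16608/406275) = (-1)^5·(519/406275); sign now +1
reciprocity: (519/406275) = -1·(406275/519) since 519 mod 4 = 3, 406275 mod 4 = 3; sign now -1
(406275/519) = (417/519)   [reduce mod 519]
reciprocity: (417/519) = +1·(519/417) since 417 mod 4 = 1, 519 mod 4 = 3; sign now -1
(519/417) = (102/417)   [reduce mod 417]
102 = 2^1·51; (2/417) = +1 since 417 mod 8 = 1, so (102/417) = (+1)^1·(51/417); sign now -1
reciprocity: (51/417) = +1·(417/51) since 51 mod 4 = 3, 417 mod 4 = 1; sign now -1
(417/51) = (9/51)   [reduce mod 51]
reciprocity: (9/51) = +1·(51/9) since 9 mod 4 = 1, 51 mod 4 = 3; sign now -1
(51/9) = (6/9)   [reduce mod 9]
6 = 2^1·3; (2/9) = +1 since 9 mod 8 = 1, so (6/9) = (+1)^1·(3/9); sign now -1
reciprocity: (3/9) = +1·(9/3) since 3 mod 4 = 3, 9 mod 4 = 1; sign now -1
(9/3) = (0/3)   [reduce mod 3]
(0/3) = 0   [gcd(a, n) > 1]; final value = 0

0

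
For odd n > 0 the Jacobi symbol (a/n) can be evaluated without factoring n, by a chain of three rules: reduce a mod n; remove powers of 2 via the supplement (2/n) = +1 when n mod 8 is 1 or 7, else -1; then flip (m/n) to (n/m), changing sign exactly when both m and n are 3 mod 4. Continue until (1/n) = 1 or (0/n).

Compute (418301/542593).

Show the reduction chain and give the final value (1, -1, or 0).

flip (418301/542593) -> (542593/418301): both odd, 418301 mod 4 = 1, 542593 mod 4 = 1, so the flip contributes +1; sign now +1
(542593/418301): 542593 mod 418301 = 124292, so (542593/418301) = (124292/418301)
factor out 2^2: 124292 = 2^2·31073; with 418301 mod 8 = 5, (2/418301) = -1; sign now +1; continue with (31073/418301)
flip (31073/418301) -> (418301/31073): both odd, 31073 mod 4 = 1, 418301 mod 4 = 1, so the flip contributes +1; sign now +1
(418301/31073): 418301 mod 31073 = 14352, so (418301/31073) = (14352/31073)
factor out 2^4: 14352 = 2^4·897; with 31073 mod 8 = 1, (2/31073) = +1; sign now +1; continue with (897/31073)
flip (897/31073) -> (31073/897): both odd, 897 mod 4 = 1, 31073 mod 4 = 1, so the flip contributes +1; sign now +1
(31073/897): 31073 mod 897 = 575, so (31073/897) = (575/897)
flip (575/897) -> (897/575): both odd, 575 mod 4 = 3, 897 mod 4 = 1, so the flip contributes +1; sign now +1
(897/575): 897 mod 575 = 322, so (897/575) = (322/575)
factor out 2^1: 322 = 2^1·161; with 575 mod 8 = 7, (2/575) = +1; sign now +1; continue with (161/575)
flip (161/575) -> (575/161): both odd, 161 mod 4 = 1, 575 mod 4 = 3, so the flip contributes +1; sign now +1
(575/161): 575 mod 161 = 92, so (575/161) = (92/161)
factor out 2^2: 92 = 2^2·23; with 161 mod 8 = 1, (2/161) = +1; sign now +1; continue with (23/161)
flip (23/161) -> (161/23): both odd, 23 mod 4 = 3, 161 mod 4 = 1, so the flip contributes +1; sign now +1
(161/23): 161 mod 23 = 0, so (161/23) = (0/23)
reached (0/23); gcd(a, n) > 1, so (0/23) = 0 and the symbol is 0

0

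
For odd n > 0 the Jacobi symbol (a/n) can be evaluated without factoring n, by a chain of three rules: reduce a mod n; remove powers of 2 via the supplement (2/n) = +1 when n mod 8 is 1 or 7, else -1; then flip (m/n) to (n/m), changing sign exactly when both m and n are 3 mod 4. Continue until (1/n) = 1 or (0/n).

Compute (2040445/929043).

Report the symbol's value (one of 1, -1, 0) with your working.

1

(2040445/929043) = (182359/929043)   [reduce mod 929043]
reciprocity: (182359/929043) = -1·(929043/182359) since 182359 mod 4 = 3, 929043 mod 4 = 3; sign now -1
(929043/182359) = (17248/182359)   [reduce mod 182359]
17248 = 2^5·539; (2/182359) = +1 since 182359 mod 8 = 7, so (17248/182359) = (+1)^5·(539/182359); sign now -1
reciprocity: (539/182359) = -1·(182359/539) since 539 mod 4 = 3, 182359 mod 4 = 3; sign now +1
(182359/539) = (177/539)   [reduce mod 539]
reciprocity: (177/539) = +1·(539/177) since 177 mod 4 = 1, 539 mod 4 = 3; sign now +1
(539/177) = (8/177)   [reduce mod 177]
8 = 2^3·1; (2/177) = +1 since 177 mod 8 = 1, so (8/177) = (+1)^3·(1/177); sign now +1
(1/177) = 1; final value = sign = +1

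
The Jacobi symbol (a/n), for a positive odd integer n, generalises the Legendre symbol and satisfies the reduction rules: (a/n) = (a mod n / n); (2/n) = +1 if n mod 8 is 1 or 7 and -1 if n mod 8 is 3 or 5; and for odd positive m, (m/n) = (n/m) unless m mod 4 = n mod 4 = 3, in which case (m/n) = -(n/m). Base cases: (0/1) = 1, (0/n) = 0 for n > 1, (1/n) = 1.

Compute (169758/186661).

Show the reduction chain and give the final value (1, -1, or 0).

factor out 2^1: 169758 = 2^1·84879; with 186661 mod 8 = 5, (2/186661) = -1; sign now -1; continue with (84879/186661)
flip (84879/186661) -> (186661/84879): both odd, 84879 mod 4 = 3, 186661 mod 4 = 1, so the flip contributes +1; sign now -1
(186661/84879): 186661 mod 84879 = 16903, so (186661/84879) = (16903/84879)
flip (16903/84879) -> (84879/16903): both odd, 16903 mod 4 = 3, 84879 mod 4 = 3, so the flip contributes -1; sign now +1
(84879/16903): 84879 mod 16903 = 364, so (84879/16903) = (364/16903)
factor out 2^2: 364 = 2^2·91; with 16903 mod 8 = 7, (2/16903) = +1; sign now +1; continue with (91/16903)
flip (91/16903) -> (16903/91): both odd, 91 mod 4 = 3, 16903 mod 4 = 3, so the flip contributes -1; sign now -1
(16903/91): 16903 mod 91 = 68, so (16903/91) = (68/91)
factor out 2^2: 68 = 2^2·17; with 91 mod 8 = 3, (2/91) = -1; sign now -1; continue with (17/91)
flip (17/91) -> (91/17): both odd, 17 mod 4 = 1, 91 mod 4 = 3, so the flip contributes +1; sign now -1
(91/17): 91 mod 17 = 6, so (91/17) = (6/17)
factor out 2^1: 6 = 2^1·3; with 17 mod 8 = 1, (2/17) = +1; sign now -1; continue with (3/17)
flip (3/17) -> (17/3): both odd, 3 mod 4 = 3, 17 mod 4 = 1, so the flip contributes +1; sign now -1
(17/3): 17 mod 3 = 2, so (17/3) = (2/3)
factor out 2^1: 2 = 2^1·1; with 3 mod 8 = 3, (2/3) = -1; sign now +1; continue with (1/3)
reached (1/3) = 1, so the symbol is +1

1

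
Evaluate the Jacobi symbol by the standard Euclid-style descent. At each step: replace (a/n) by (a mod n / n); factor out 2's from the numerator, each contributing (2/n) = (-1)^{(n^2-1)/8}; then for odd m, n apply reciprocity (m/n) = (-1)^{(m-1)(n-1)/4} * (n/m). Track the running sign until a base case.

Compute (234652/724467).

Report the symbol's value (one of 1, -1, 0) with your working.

234652 = 2^2·58663; (2/724467) = -1 since 724467 mod 8 = 3, so (234652/724467) = (-1)^2·(58663/724467); sign now +1
reciprocity: (58663/724467) = -1·(724467/58663) since 58663 mod 4 = 3, 724467 mod 4 = 3; sign now -1
(724467/58663) = (20511/58663)   [reduce mod 58663]
reciprocity: (20511/58663) = -1·(58663/20511) since 20511 mod 4 = 3, 58663 mod 4 = 3; sign now +1
(58663/20511) = (17641/20511)   [reduce mod 20511]
reciprocity: (17641/20511) = +1·(20511/17641) since 17641 mod 4 = 1, 20511 mod 4 = 3; sign now +1
(20511/17641) = (2870/17641)   [reduce mod 17641]
2870 = 2^1·1435; (2/17641) = +1 since 17641 mod 8 = 1, so (2870/17641) = (+1)^1·(1435/17641); sign now +1
reciprocity: (1435/17641) = +1·(17641/1435) since 1435 mod 4 = 3, 17641 mod 4 = 1; sign now +1
(17641/1435) = (421/1435)   [reduce mod 1435]
reciprocity: (421/1435) = +1·(1435/421) since 421 mod 4 = 1, 1435 mod 4 = 3; sign now +1
(1435/421) = (172/421)   [reduce mod 421]
172 = 2^2·43; (2/421) = -1 since 421 mod 8 = 5, so (172/421) = (-1)^2·(43/421); sign now +1
reciprocity: (43/421) = +1·(421/43) since 43 mod 4 = 3, 421 mod 4 = 1; sign now +1
(421/43) = (34/43)   [reduce mod 43]
34 = 2^1·17; (2/43) = -1 since 43 mod 8 = 3, so (34/43) = (-1)^1·(17/43); sign now -1
reciprocity: (17/43) = +1·(43/17) since 17 mod 4 = 1, 43 mod 4 = 3; sign now -1
(43/17) = (9/17)   [reduce mod 17]
reciprocity: (9/17) = +1·(17/9) since 9 mod 4 = 1, 17 mod 4 = 1; sign now -1
(17/9) = (8/9)   [reduce mod 9]
8 = 2^3·1; (2/9) = +1 since 9 mod 8 = 1, so (8/9) = (+1)^3·(1/9); sign now -1
(1/9) = 1; final value = sign = -1

-1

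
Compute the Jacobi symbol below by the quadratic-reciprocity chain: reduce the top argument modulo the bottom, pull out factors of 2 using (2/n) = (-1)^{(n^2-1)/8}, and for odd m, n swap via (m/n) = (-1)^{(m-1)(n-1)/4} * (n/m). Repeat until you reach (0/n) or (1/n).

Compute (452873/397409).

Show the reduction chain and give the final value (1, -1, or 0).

(452873/397409): 452873 mod 397409 = 55464, so (452873/397409) = (55464/397409)
factor out 2^3: 55464 = 2^3·6933; with 397409 mod 8 = 1, (2/397409) = +1; sign now +1; continue with (6933/397409)
flip (6933/397409) -> (397409/6933): both odd, 6933 mod 4 = 1, 397409 mod 4 = 1, so the flip contributes +1; sign now +1
(397409/6933): 397409 mod 6933 = 2228, so (397409/6933) = (2228/6933)
factor out 2^2: 2228 = 2^2·557; with 6933 mod 8 = 5, (2/6933) = -1; sign now +1; continue with (557/6933)
flip (557/6933) -> (6933/557): both odd, 557 mod 4 = 1, 6933 mod 4 = 1, so the flip contributes +1; sign now +1
(6933/557): 6933 mod 557 = 249, so (6933/557) = (249/557)
flip (249/557) -> (557/249): both odd, 249 mod 4 = 1, 557 mod 4 = 1, so the flip contributes +1; sign now +1
(557/249): 557 mod 249 = 59, so (557/249) = (59/249)
flip (59/249) -> (249/59): both odd, 59 mod 4 = 3, 249 mod 4 = 1, so the flip contributes +1; sign now +1
(249/59): 249 mod 59 = 13, so (249/59) = (13/59)
flip (13/59) -> (59/13): both odd, 13 mod 4 = 1, 59 mod 4 = 3, so the flip contributes +1; sign now +1
(59/13): 59 mod 13 = 7, so (59/13) = (7/13)
flip (7/13) -> (13/7): both odd, 7 mod 4 = 3, 13 mod 4 = 1, so the flip contributes +1; sign now +1
(13/7): 13 mod 7 = 6, so (13/7) = (6/7)
factor out 2^1: 6 = 2^1·3; with 7 mod 8 = 7, (2/7) = +1; sign now +1; continue with (3/7)
flip (3/7) -> (7/3): both odd, 3 mod 4 = 3, 7 mod 4 = 3, so the flip contributes -1; sign now -1
(7/3): 7 mod 3 = 1, so (7/3) = (1/3)
reached (1/3) = 1, so the symbol is -1

-1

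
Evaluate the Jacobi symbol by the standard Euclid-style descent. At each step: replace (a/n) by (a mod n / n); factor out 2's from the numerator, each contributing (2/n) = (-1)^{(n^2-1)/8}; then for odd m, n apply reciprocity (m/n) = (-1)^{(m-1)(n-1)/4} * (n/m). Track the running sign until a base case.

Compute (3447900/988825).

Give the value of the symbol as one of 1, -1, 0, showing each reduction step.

0

(3447900/988825): 3447900 mod 988825 = 481425, so (3447900/988825) = (481425/988825)
flip (481425/988825) -> (988825/481425): both odd, 481425 mod 4 = 1, 988825 mod 4 = 1, so the flip contributes +1; sign now +1
(988825/481425): 988825 mod 481425 = 25975, so (988825/481425) = (25975/481425)
flip (25975/481425) -> (481425/25975): both odd, 25975 mod 4 = 3, 481425 mod 4 = 1, so the flip contributes +1; sign now +1
(481425/25975): 481425 mod 25975 = 13875, so (481425/25975) = (13875/25975)
flip (13875/25975) -> (25975/13875): both odd, 13875 mod 4 = 3, 25975 mod 4 = 3, so the flip contributes -1; sign now -1
(25975/13875): 25975 mod 13875 = 12100, so (25975/13875) = (12100/13875)
factor out 2^2: 12100 = 2^2·3025; with 13875 mod 8 = 3, (2/13875) = -1; sign now -1; continue with (3025/13875)
flip (3025/13875) -> (13875/3025): both odd, 3025 mod 4 = 1, 13875 mod 4 = 3, so the flip contributes +1; sign now -1
(13875/3025): 13875 mod 3025 = 1775, so (13875/3025) = (1775/3025)
flip (1775/3025) -> (3025/1775): both odd, 1775 mod 4 = 3, 3025 mod 4 = 1, so the flip contributes +1; sign now -1
(3025/1775): 3025 mod 1775 = 1250, so (3025/1775) = (1250/1775)
factor out 2^1: 1250 = 2^1·625; with 1775 mod 8 = 7, (2/1775) = +1; sign now -1; continue with (625/1775)
flip (625/1775) -> (1775/625): both odd, 625 mod 4 = 1, 1775 mod 4 = 3, so the flip contributes +1; sign now -1
(1775/625): 1775 mod 625 = 525, so (1775/625) = (525/625)
flip (525/625) -> (625/525): both odd, 525 mod 4 = 1, 625 mod 4 = 1, so the flip contributes +1; sign now -1
(625/525): 625 mod 525 = 100, so (625/525) = (100/525)
factor out 2^2: 100 = 2^2·25; with 525 mod 8 = 5, (2/525) = -1; sign now -1; continue with (25/525)
flip (25/525) -> (525/25): both odd, 25 mod 4 = 1, 525 mod 4 = 1, so the flip contributes +1; sign now -1
(525/25): 525 mod 25 = 0, so (525/25) = (0/25)
reached (0/25); gcd(a, n) > 1, so (0/25) = 0 and the symbol is 0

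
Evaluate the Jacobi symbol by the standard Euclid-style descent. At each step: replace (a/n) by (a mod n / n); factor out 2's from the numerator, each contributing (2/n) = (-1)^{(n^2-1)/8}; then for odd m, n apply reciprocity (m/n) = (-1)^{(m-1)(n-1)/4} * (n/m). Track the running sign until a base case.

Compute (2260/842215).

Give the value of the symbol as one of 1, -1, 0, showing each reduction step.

0

2260 = 2^2·565; (2/842215) = +1 since 842215 mod 8 = 7, so (2260/842215) = (+1)^2·(565/842215); sign now +1
reciprocity: (565/842215) = +1·(842215/565) since 565 mod 4 = 1, 842215 mod 4 = 3; sign now +1
(842215/565) = (365/565)   [reduce mod 565]
reciprocity: (365/565) = +1·(565/365) since 365 mod 4 = 1, 565 mod 4 = 1; sign now +1
(565/365) = (200/365)   [reduce mod 365]
200 = 2^3·25; (2/365) = -1 since 365 mod 8 = 5, so (200/365) = (-1)^3·(25/365); sign now -1
reciprocity: (25/365) = +1·(365/25) since 25 mod 4 = 1, 365 mod 4 = 1; sign now -1
(365/25) = (15/25)   [reduce mod 25]
reciprocity: (15/25) = +1·(25/15) since 15 mod 4 = 3, 25 mod 4 = 1; sign now -1
(25/15) = (10/15)   [reduce mod 15]
10 = 2^1·5; (2/15) = +1 since 15 mod 8 = 7, so (10/15) = (+1)^1·(5/15); sign now -1
reciprocity: (5/15) = +1·(15/5) since 5 mod 4 = 1, 15 mod 4 = 3; sign now -1
(15/5) = (0/5)   [reduce mod 5]
(0/5) = 0   [gcd(a, n) > 1]; final value = 0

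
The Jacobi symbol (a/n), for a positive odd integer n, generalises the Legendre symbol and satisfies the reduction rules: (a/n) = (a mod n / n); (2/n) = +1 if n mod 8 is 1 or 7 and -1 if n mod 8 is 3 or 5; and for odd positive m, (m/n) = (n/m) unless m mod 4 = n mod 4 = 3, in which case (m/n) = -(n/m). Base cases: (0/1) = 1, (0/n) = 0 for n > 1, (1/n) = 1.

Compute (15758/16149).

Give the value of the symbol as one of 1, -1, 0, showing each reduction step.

15758 = 2^1·7879; (2/16149) = -1 since 16149 mod 8 = 5, so (15758/16149) = (-1)^1·(7879/16149); sign now -1
reciprocity: (7879/16149) = +1·(16149/7879) since 7879 mod 4 = 3, 16149 mod 4 = 1; sign now -1
(16149/7879) = (391/7879)   [reduce mod 7879]
reciprocity: (391/7879) = -1·(7879/391) since 391 mod 4 = 3, 7879 mod 4 = 3; sign now +1
(7879/391) = (59/391)   [reduce mod 391]
reciprocity: (59/391) = -1·(391/59) since 59 mod 4 = 3, 391 mod 4 = 3; sign now -1
(391/59) = (37/59)   [reduce mod 59]
reciprocity: (37/59) = +1·(59/37) since 37 mod 4 = 1, 59 mod 4 = 3; sign now -1
(59/37) = (22/37)   [reduce mod 37]
22 = 2^1·11; (2/37) = -1 since 37 mod 8 = 5, so (22/37) = (-1)^1·(11/37); sign now +1
reciprocity: (11/37) = +1·(37/11) since 11 mod 4 = 3, 37 mod 4 = 1; sign now +1
(37/11) = (4/11)   [reduce mod 11]
4 = 2^2·1; (2/11) = -1 since 11 mod 8 = 3, so (4/11) = (-1)^2·(1/11); sign now +1
(1/11) = 1; final value = sign = +1

1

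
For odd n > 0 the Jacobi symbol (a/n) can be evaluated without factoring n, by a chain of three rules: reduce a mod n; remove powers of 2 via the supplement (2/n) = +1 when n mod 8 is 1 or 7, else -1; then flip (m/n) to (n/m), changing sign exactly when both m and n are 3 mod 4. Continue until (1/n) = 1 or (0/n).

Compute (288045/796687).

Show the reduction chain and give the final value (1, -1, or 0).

-1

flip (288045/796687) -> (796687/288045): both odd, 288045 mod 4 = 1, 796687 mod 4 = 3, so the flip contributes +1; sign now +1
(796687/288045): 796687 mod 288045 = 220597, so (796687/288045) = (220597/288045)
flip (220597/288045) -> (288045/220597): both odd, 220597 mod 4 = 1, 288045 mod 4 = 1, so the flip contributes +1; sign now +1
(288045/220597): 288045 mod 220597 = 67448, so (288045/220597) = (67448/220597)
factor out 2^3: 67448 = 2^3·8431; with 220597 mod 8 = 5, (2/220597) = -1; sign now -1; continue with (8431/220597)
flip (8431/220597) -> (220597/8431): both odd, 8431 mod 4 = 3, 220597 mod 4 = 1, so the flip contributes +1; sign now -1
(220597/8431): 220597 mod 8431 = 1391, so (220597/8431) = (1391/8431)
flip (1391/8431) -> (8431/1391): both odd, 1391 mod 4 = 3, 8431 mod 4 = 3, so the flip contributes -1; sign now +1
(8431/1391): 8431 mod 1391 = 85, so (8431/1391) = (85/1391)
flip (85/1391) -> (1391/85): both odd, 85 mod 4 = 1, 1391 mod 4 = 3, so the flip contributes +1; sign now +1
(1391/85): 1391 mod 85 = 31, so (1391/85) = (31/85)
flip (31/85) -> (85/31): both odd, 31 mod 4 = 3, 85 mod 4 = 1, so the flip contributes +1; sign now +1
(85/31): 85 mod 31 = 23, so (85/31) = (23/31)
flip (23/31) -> (31/23): both odd, 23 mod 4 = 3, 31 mod 4 = 3, so the flip contributes -1; sign now -1
(31/23): 31 mod 23 = 8, so (31/23) = (8/23)
factor out 2^3: 8 = 2^3·1; with 23 mod 8 = 7, (2/23) = +1; sign now -1; continue with (1/23)
reached (1/23) = 1, so the symbol is -1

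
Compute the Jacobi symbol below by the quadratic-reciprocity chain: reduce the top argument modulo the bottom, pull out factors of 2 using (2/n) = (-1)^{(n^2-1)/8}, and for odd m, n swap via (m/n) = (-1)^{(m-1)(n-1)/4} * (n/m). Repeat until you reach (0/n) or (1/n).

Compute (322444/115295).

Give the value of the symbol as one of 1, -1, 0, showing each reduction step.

1

(322444/115295) = (91854/115295)   [reduce mod 115295]
91854 = 2^1·45927; (2/115295) = +1 since 115295 mod 8 = 7, so (91854/115295) = (+1)^1·(45927/115295); sign now +1
reciprocity: (45927/115295) = -1·(115295/45927) since 45927 mod 4 = 3, 115295 mod 4 = 3; sign now -1
(115295/45927) = (23441/45927)   [reduce mod 45927]
reciprocity: (23441/45927) = +1·(45927/23441) since 23441 mod 4 = 1, 45927 mod 4 = 3; sign now -1
(45927/23441) = (22486/23441)   [reduce mod 23441]
22486 = 2^1·11243; (2/23441) = +1 since 23441 mod 8 = 1, so (22486/23441) = (+1)^1·(11243/23441); sign now -1
reciprocity: (11243/23441) = +1·(23441/11243) since 11243 mod 4 = 3, 23441 mod 4 = 1; sign now -1
(23441/11243) = (955/11243)   [reduce mod 11243]
reciprocity: (955/11243) = -1·(11243/955) since 955 mod 4 = 3, 11243 mod 4 = 3; sign now +1
(11243/955) = (738/955)   [reduce mod 955]
738 = 2^1·369; (2/955) = -1 since 955 mod 8 = 3, so (738/955) = (-1)^1·(369/955); sign now -1
reciprocity: (369/955) = +1·(955/369) since 369 mod 4 = 1, 955 mod 4 = 3; sign now -1
(955/369) = (217/369)   [reduce mod 369]
reciprocity: (217/369) = +1·(369/217) since 217 mod 4 = 1, 369 mod 4 = 1; sign now -1
(369/217) = (152/217)   [reduce mod 217]
152 = 2^3·19; (2/217) = +1 since 217 mod 8 = 1, so (152/217) = (+1)^3·(19/217); sign now -1
reciprocity: (19/217) = +1·(217/19) since 19 mod 4 = 3, 217 mod 4 = 1; sign now -1
(217/19) = (8/19)   [reduce mod 19]
8 = 2^3·1; (2/19) = -1 since 19 mod 8 = 3, so (8/19) = (-1)^3·(1/19); sign now +1
(1/19) = 1; final value = sign = +1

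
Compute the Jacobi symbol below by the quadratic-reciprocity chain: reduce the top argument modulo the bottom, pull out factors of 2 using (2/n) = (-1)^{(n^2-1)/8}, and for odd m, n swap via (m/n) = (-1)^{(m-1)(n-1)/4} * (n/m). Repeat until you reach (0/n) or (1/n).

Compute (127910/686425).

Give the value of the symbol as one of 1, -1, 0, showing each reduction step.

127910 = 2^1·63955; (2/686425) = +1 since 686425 mod 8 = 1, so (127910/686425) = (+1)^1·(63955/686425); sign now +1
reciprocity: (63955/686425) = +1·(686425/63955) since 63955 mod 4 = 3, 686425 mod 4 = 1; sign now +1
(686425/63955) = (46875/63955)   [reduce mod 63955]
reciprocity: (46875/63955) = -1·(63955/46875) since 46875 mod 4 = 3, 63955 mod 4 = 3; sign now -1
(63955/46875) = (17080/46875)   [reduce mod 46875]
17080 = 2^3·2135; (2/46875) = -1 since 46875 mod 8 = 3, so (17080/46875) = (-1)^3·(2135/46875); sign now +1
reciprocity: (2135/46875) = -1·(46875/2135) since 2135 mod 4 = 3, 46875 mod 4 = 3; sign now -1
(46875/2135) = (2040/2135)   [reduce mod 2135]
2040 = 2^3·255; (2/2135) = +1 since 2135 mod 8 = 7, so (2040/2135) = (+1)^3·(255/2135); sign now -1
reciprocity: (255/2135) = -1·(2135/255) since 255 mod 4 = 3, 2135 mod 4 = 3; sign now +1
(2135/255) = (95/255)   [reduce mod 255]
reciprocity: (95/255) = -1·(255/95) since 95 mod 4 = 3, 255 mod 4 = 3; sign now -1
(255/95) = (65/95)   [reduce mod 95]
reciprocity: (65/95) = +1·(95/65) since 65 mod 4 = 1, 95 mod 4 = 3; sign now -1
(95/65) = (30/65)   [reduce mod 65]
30 = 2^1·15; (2/65) = +1 since 65 mod 8 = 1, so (30/65) = (+1)^1·(15/65); sign now -1
reciprocity: (15/65) = +1·(65/15) since 15 mod 4 = 3, 65 mod 4 = 1; sign now -1
(65/15) = (5/15)   [reduce mod 15]
reciprocity: (5/15) = +1·(15/5) since 5 mod 4 = 1, 15 mod 4 = 3; sign now -1
(15/5) = (0/5)   [reduce mod 5]
(0/5) = 0   [gcd(a, n) > 1]; final value = 0

0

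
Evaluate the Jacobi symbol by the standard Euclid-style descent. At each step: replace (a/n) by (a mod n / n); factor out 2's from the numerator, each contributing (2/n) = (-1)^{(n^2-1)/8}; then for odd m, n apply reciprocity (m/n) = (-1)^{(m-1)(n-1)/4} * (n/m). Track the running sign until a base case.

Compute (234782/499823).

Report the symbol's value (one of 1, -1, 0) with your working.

-1

234782 = 2^1·117391; (2/499823) = +1 since 499823 mod 8 = 7, so (234782/499823) = (+1)^1·(117391/499823); sign now +1
reciprocity: (117391/499823) = -1·(499823/117391) since 117391 mod 4 = 3, 499823 mod 4 = 3; sign now -1
(499823/117391) = (30259/117391)   [reduce mod 117391]
reciprocity: (30259/117391) = -1·(117391/30259) since 30259 mod 4 = 3, 117391 mod 4 = 3; sign now +1
(117391/30259) = (26614/30259)   [reduce mod 30259]
26614 = 2^1·13307; (2/30259) = -1 since 30259 mod 8 = 3, so (26614/30259) = (-1)^1·(13307/30259); sign now -1
reciprocity: (13307/30259) = -1·(30259/13307) since 13307 mod 4 = 3, 30259 mod 4 = 3; sign now +1
(30259/13307) = (3645/13307)   [reduce mod 13307]
reciprocity: (3645/13307) = +1·(13307/3645) since 3645 mod 4 = 1, 13307 mod 4 = 3; sign now +1
(13307/3645) = (2372/3645)   [reduce mod 3645]
2372 = 2^2·593; (2/3645) = -1 since 3645 mod 8 = 5, so (2372/3645) = (-1)^2·(593/3645); sign now +1
reciprocity: (593/3645) = +1·(3645/593) since 593 mod 4 = 1, 3645 mod 4 = 1; sign now +1
(3645/593) = (87/593)   [reduce mod 593]
reciprocity: (87/593) = +1·(593/87) since 87 mod 4 = 3, 593 mod 4 = 1; sign now +1
(593/87) = (71/87)   [reduce mod 87]
reciprocity: (71/87) = -1·(87/71) since 71 mod 4 = 3, 87 mod 4 = 3; sign now -1
(87/71) = (16/71)   [reduce mod 71]
16 = 2^4·1; (2/71) = +1 since 71 mod 8 = 7, so (16/71) = (+1)^4·(1/71); sign now -1
(1/71) = 1; final value = sign = -1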